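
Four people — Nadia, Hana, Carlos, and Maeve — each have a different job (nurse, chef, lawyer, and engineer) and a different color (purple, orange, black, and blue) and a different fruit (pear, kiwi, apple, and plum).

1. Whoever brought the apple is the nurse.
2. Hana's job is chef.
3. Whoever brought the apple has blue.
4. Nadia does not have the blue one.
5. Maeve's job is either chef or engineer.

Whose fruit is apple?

With clues 1–2, Hana is impossible for the one with fruit apple.
With clues 1–4, Nadia is impossible for the one with fruit apple.
With clues 1–5, Maeve is impossible for the one with fruit apple.
That leaves Carlos.

Carlos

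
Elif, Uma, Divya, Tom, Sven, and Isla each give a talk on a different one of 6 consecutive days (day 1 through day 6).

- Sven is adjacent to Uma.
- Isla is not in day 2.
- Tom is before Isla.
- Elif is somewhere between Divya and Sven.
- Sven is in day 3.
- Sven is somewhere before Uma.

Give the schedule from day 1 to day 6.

From clues 1–2: Isla is in {1,3,4,5,6}.
From clues 1–3: Isla is in {3,4,5,6}.
From clues 1–4: Elif is in {2,3,4,5}.
From clues 1–5: Sven → day 3.
From clues 1–6: Divya → day 1, Elif → day 2, Uma → day 4, Tom → day 5, Isla → day 6.

Divya, Elif, Sven, Uma, Tom, Isla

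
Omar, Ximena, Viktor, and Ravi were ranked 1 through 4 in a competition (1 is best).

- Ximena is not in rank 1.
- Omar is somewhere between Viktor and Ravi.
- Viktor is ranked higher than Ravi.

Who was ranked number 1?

Viktor

With clue 1, Ximena is ruled out for rank 1.
With clues 1–2, Omar is ruled out for rank 1.
With clues 1–3, Ravi is ruled out for rank 1.
So rank 1 is Viktor.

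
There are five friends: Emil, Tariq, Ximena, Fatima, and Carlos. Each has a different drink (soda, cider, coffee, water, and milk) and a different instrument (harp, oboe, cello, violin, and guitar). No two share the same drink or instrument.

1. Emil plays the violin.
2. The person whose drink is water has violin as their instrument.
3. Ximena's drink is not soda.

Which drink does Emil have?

water

With clues 1–2, cider, coffee, milk, and soda are impossible for Emil's drink.
That leaves water.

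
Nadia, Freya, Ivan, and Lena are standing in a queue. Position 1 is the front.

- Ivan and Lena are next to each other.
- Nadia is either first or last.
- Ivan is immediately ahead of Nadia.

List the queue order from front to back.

From clues 1–2: Nadia is in {1,4}.
From clues 1–3: Freya → position 1, Lena → position 2, Ivan → position 3, Nadia → position 4.

Freya, Lena, Ivan, Nadia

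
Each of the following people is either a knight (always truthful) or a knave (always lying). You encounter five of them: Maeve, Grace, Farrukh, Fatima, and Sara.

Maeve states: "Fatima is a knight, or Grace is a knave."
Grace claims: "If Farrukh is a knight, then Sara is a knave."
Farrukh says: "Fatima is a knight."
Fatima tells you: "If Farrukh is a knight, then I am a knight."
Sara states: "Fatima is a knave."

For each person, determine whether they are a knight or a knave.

Maeve: knight, Grace: knight, Farrukh: knight, Fatima: knight, Sara: knave

Consider Maeve. Suppose Maeve is a knave.
Then no assignment of the remaining roles makes every statement match its speaker's type — contradiction.
So Maeve is a knight.
Consider Grace. Suppose Grace is a knave.
Then no assignment of the remaining roles makes every statement match its speaker's type — contradiction.
So Grace is a knight.
Consider Farrukh. Suppose Farrukh is a knave.
Then no assignment of the remaining roles makes every statement match its speaker's type — contradiction.
So Farrukh is a knight.
Consider Fatima. Suppose Fatima is a knave.
Then Maeve's statement comes out false, contradicting Maeve being a knight.
So Fatima is a knight.
With that fixed, Sara's statement is false, so Sara is a knave.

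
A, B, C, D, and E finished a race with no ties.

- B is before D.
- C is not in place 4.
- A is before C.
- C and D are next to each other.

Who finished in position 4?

D

With clues 1–2, C is ruled out for place 4.
With clues 1–4, A, B, and E are ruled out for place 4.
So place 4 is D.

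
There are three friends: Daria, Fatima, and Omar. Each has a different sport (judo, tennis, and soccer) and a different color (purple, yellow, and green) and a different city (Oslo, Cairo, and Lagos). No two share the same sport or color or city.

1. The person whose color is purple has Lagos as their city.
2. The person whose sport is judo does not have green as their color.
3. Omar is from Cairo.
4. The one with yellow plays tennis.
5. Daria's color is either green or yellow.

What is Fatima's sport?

With clues 1–5, soccer and tennis are impossible for Fatima's sport.
That leaves judo.

judo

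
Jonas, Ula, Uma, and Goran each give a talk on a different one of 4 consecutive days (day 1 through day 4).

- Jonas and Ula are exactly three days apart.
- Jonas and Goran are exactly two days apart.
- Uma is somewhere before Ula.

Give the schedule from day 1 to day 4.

From clue 1: Jonas is in {1,4}.
From clues 1–3: Jonas → day 1, Uma → day 2, Goran → day 3, Ula → day 4.

Jonas, Uma, Goran, Ula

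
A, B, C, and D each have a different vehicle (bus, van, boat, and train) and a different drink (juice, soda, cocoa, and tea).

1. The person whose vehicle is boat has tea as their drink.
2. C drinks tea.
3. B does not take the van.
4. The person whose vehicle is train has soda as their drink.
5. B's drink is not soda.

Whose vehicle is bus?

B

With clues 1–2, C is impossible for the one with vehicle bus.
With clues 1–5, A and D are impossible for the one with vehicle bus.
That leaves B.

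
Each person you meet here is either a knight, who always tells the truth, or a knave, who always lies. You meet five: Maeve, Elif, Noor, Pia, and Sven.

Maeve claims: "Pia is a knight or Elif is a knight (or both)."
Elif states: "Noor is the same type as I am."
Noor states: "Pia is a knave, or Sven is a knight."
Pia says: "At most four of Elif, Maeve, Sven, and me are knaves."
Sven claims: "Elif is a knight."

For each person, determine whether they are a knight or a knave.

Regardless of anyone's role, Pia's statement is true, so Pia is a knight.
With that fixed, Maeve's statement is true, so Maeve is a knight.
Consider Elif. Suppose Elif is a knave.
Then no assignment of the remaining roles makes every statement match its speaker's type — contradiction.
So Elif is a knight.
With that fixed, Sven's statement is true, so Sven is a knight.
With that fixed, Noor's statement is true, so Noor is a knight.

Maeve: knight, Elif: knight, Noor: knight, Pia: knight, Sven: knight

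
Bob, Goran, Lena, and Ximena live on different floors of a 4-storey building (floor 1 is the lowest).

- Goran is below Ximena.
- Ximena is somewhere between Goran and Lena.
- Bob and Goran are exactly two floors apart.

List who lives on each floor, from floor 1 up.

Goran, Ximena, Bob, Lena

From clue 1: Goran is in {1,2,3}.
From clues 1–2: Goran is in {1,2}.
From clues 1–3: Goran → floor 1, Ximena → floor 2, Bob → floor 3, Lena → floor 4.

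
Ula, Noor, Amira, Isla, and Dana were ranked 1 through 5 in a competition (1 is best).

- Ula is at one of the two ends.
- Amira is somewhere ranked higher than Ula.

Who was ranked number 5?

Ula

With clues 1–2, Amira, Dana, Isla, and Noor are ruled out for rank 5.
So rank 5 is Ula.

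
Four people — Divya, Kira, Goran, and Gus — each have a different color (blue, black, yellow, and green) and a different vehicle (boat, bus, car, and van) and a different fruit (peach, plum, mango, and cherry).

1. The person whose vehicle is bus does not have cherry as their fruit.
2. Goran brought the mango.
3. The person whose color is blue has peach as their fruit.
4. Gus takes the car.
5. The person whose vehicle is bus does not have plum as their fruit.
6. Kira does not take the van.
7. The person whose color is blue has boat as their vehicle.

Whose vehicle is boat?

With clues 1–4, Gus is impossible for the one with vehicle boat.
With clues 1–7, Divya and Goran are impossible for the one with vehicle boat.
That leaves Kira.

Kira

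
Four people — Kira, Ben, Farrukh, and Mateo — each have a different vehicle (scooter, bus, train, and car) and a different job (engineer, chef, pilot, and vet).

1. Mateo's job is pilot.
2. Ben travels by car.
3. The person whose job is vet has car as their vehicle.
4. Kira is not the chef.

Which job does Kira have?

engineer

Clue 1 rules out pilot for Kira's job.
With clues 1–3, vet is impossible for Kira's job.
With clues 1–4, chef is impossible for Kira's job.
That leaves engineer.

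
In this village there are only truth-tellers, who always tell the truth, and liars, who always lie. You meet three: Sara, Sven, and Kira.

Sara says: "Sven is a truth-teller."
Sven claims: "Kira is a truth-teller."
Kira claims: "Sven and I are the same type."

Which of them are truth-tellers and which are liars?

Sara: truth-teller, Sven: truth-teller, Kira: truth-teller

Consider Sara. Suppose Sara is a liar.
Then no assignment of the remaining roles makes every statement match its speaker's type — contradiction.
So Sara is a truth-teller.
Consider Sven. Suppose Sven is a liar.
Then Sara's statement comes out false, contradicting Sara being a truth-teller.
So Sven is a truth-teller.
Consider Kira. Suppose Kira is a liar.
Then Sven's statement comes out false, contradicting Sven being a truth-teller.
So Kira is a truth-teller.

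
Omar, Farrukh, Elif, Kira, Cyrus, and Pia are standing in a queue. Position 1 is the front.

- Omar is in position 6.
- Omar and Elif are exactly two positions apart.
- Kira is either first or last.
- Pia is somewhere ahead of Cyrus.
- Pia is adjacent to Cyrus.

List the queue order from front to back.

From clue 1: Omar → position 6.
From clues 1–2: Elif → position 4.
From clues 1–3: Kira → position 1.
From clues 1–4: Cyrus is in {3,5}.
From clues 1–5: Pia → position 2, Cyrus → position 3, Farrukh → position 5.

Kira, Pia, Cyrus, Elif, Farrukh, Omar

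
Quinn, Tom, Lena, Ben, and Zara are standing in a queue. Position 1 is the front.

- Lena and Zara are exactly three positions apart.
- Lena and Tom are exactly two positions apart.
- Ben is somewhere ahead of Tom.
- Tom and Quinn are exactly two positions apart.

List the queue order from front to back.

From clue 1: Lena is in {1,2,4,5}.
From clues 1–2: Tom is in {2,3,4}.
From clues 1–3: Tom is in {3,4}.
From clues 1–4: Lena → position 1, Ben → position 2, Tom → position 3, Zara → position 4, Quinn → position 5.

Lena, Ben, Tom, Zara, Quinn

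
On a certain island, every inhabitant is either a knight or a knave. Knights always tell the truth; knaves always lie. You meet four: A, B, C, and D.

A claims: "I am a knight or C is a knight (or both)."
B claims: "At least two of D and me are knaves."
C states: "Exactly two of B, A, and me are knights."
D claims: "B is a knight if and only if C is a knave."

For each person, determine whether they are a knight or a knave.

A: knight, B: knave, C: knight, D: knight

Consider A. Suppose A is a knave.
Then no assignment of the remaining roles makes every statement match its speaker's type — contradiction.
So A is a knight.
Consider B. Suppose B is a knight.
Then B's own statement would have to be true, but it can't be — contradiction.
So B is a knave.
Consider C. Suppose C is a knave.
Then no assignment of the remaining roles makes every statement match its speaker's type — contradiction.
So C is a knight.
With that fixed, D's statement is true, so D is a knight.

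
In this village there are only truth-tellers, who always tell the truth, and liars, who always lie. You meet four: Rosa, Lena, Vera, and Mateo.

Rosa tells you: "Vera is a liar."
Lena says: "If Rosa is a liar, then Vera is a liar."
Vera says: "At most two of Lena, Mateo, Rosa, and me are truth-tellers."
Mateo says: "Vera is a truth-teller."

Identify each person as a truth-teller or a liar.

Rosa: liar, Lena: liar, Vera: truth-teller, Mateo: truth-teller

Consider Rosa. Suppose Rosa is a truth-teller.
Then no assignment of the remaining roles makes every statement match its speaker's type — contradiction.
So Rosa is a liar.
Consider Lena. Suppose Lena is a truth-teller.
Then no assignment of the remaining roles makes every statement match its speaker's type — contradiction.
So Lena is a liar.
With that fixed, Vera's statement is true, so Vera is a truth-teller.
With that fixed, Mateo's statement is true, so Mateo is a truth-teller.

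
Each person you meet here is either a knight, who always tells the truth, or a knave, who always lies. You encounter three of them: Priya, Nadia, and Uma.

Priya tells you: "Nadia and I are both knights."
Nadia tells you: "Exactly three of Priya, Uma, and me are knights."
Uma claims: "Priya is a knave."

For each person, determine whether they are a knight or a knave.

Consider Priya. Suppose Priya is a knight.
Then no assignment of the remaining roles makes every statement match its speaker's type — contradiction.
So Priya is a knave.
With that fixed, Nadia's statement is false, so Nadia is a knave.
With that fixed, Uma's statement is true, so Uma is a knight.

Priya: knave, Nadia: knave, Uma: knight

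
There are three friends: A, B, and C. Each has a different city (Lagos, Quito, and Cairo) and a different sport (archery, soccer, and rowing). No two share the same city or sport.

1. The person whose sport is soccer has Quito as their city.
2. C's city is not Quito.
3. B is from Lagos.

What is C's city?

With clues 1–2, Quito is impossible for C's city.
With clues 1–3, Lagos is impossible for C's city.
That leaves Cairo.

Cairo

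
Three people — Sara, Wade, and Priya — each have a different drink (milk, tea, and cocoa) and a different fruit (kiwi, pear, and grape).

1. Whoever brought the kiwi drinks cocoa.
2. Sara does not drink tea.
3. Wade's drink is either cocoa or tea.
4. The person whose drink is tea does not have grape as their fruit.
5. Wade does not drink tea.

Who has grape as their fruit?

Sara

With clues 1–4, Wade is impossible for the one with fruit grape.
With clues 1–5, Priya is impossible for the one with fruit grape.
That leaves Sara.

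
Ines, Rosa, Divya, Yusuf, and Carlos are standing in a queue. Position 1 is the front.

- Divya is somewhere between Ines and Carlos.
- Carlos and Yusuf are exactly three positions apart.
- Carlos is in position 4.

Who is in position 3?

With clues 1–2, Carlos and Yusuf are ruled out for position 3.
With clues 1–3, Ines and Rosa are ruled out for position 3.
So position 3 is Divya.

Divya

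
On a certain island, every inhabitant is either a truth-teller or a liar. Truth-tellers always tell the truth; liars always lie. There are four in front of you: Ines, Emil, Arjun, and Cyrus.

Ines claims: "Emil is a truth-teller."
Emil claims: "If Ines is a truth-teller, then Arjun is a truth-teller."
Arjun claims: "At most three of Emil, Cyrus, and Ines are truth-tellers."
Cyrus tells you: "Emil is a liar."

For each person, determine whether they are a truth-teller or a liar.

Regardless of anyone's role, Arjun's statement is true, so Arjun is a truth-teller.
With that fixed, Emil's statement is true, so Emil is a truth-teller.
With that fixed, Cyrus's statement is false, so Cyrus is a liar.
With that fixed, Ines's statement is true, so Ines is a truth-teller.

Ines: truth-teller, Emil: truth-teller, Arjun: truth-teller, Cyrus: liar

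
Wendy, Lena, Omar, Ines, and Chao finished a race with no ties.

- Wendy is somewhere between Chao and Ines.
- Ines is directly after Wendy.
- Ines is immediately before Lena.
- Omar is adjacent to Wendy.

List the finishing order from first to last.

From clue 1: Wendy is in {2,3,4}.
From clues 1–3: Wendy is in {2,3}.
From clues 1–4: Chao → place 1, Omar → place 2, Wendy → place 3, Ines → place 4, Lena → place 5.

Chao, Omar, Wendy, Ines, Lena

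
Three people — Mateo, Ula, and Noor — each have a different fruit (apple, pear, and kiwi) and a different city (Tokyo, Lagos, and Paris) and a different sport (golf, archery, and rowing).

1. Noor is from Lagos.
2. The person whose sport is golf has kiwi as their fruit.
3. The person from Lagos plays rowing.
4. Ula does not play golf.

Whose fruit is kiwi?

Mateo

With clues 1–3, Noor is impossible for the one with fruit kiwi.
With clues 1–4, Ula is impossible for the one with fruit kiwi.
That leaves Mateo.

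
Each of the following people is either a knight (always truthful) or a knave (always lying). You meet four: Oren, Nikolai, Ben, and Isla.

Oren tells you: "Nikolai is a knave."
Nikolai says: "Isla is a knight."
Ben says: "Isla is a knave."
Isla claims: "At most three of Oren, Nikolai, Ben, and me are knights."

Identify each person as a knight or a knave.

Oren: knave, Nikolai: knight, Ben: knave, Isla: knight

Consider Oren. Suppose Oren is a knight.
Then no assignment of the remaining roles makes every statement match its speaker's type — contradiction.
So Oren is a knave.
With that fixed, Isla's statement is true, so Isla is a knight.
With that fixed, Nikolai's statement is true, so Nikolai is a knight.
With that fixed, Ben's statement is false, so Ben is a knave.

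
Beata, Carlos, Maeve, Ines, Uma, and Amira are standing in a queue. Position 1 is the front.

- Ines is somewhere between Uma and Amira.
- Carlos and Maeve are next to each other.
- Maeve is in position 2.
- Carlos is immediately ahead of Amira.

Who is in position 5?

Ines

With clues 1–3, Carlos and Maeve are ruled out for position 5.
With clues 1–4, Amira, Beata, and Uma are ruled out for position 5.
So position 5 is Ines.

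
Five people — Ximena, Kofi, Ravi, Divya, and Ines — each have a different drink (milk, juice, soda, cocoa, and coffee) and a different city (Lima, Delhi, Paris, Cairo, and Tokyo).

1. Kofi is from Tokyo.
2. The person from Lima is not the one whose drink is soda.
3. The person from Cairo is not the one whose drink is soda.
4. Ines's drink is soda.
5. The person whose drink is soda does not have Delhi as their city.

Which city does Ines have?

Clue 1 rules out Tokyo for Ines's city.
With clues 1–4, Cairo and Lima are impossible for Ines's city.
With clues 1–5, Delhi is impossible for Ines's city.
That leaves Paris.

Paris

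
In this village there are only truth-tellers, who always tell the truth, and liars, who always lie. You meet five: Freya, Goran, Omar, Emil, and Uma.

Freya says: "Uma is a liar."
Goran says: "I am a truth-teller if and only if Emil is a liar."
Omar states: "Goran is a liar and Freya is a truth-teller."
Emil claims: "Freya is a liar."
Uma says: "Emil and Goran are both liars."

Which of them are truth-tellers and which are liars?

Freya: truth-teller, Goran: truth-teller, Omar: liar, Emil: liar, Uma: liar

Consider Freya. Suppose Freya is a liar.
Then no assignment of the remaining roles makes every statement match its speaker's type — contradiction.
So Freya is a truth-teller.
With that fixed, Emil's statement is false, so Emil is a liar.
Consider Goran. Suppose Goran is a liar.
Then no assignment of the remaining roles makes every statement match its speaker's type — contradiction.
So Goran is a truth-teller.
With that fixed, Omar's statement is false, so Omar is a liar.
With that fixed, Uma's statement is false, so Uma is a liar.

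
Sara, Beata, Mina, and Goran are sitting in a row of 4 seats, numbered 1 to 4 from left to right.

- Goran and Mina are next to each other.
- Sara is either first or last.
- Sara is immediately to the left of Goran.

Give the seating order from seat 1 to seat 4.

From clues 1–2: Sara is in {1,4}.
From clues 1–3: Sara → seat 1, Goran → seat 2, Mina → seat 3, Beata → seat 4.

Sara, Goran, Mina, Beata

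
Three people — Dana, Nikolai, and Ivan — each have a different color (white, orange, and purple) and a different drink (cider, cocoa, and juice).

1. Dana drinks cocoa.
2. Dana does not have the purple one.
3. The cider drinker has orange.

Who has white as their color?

Dana

With clues 1–3, Ivan and Nikolai are impossible for the one with color white.
That leaves Dana.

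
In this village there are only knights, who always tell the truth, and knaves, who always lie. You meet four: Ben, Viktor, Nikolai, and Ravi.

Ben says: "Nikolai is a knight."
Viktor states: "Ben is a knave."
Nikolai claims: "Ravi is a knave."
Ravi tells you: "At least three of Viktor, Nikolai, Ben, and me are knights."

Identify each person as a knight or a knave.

Consider Ben. Suppose Ben is a knave.
Then no assignment of the remaining roles makes every statement match its speaker's type — contradiction.
So Ben is a knight.
With that fixed, Viktor's statement is false, so Viktor is a knave.
Consider Nikolai. Suppose Nikolai is a knave.
Then Ben's statement comes out false, contradicting Ben being a knight.
So Nikolai is a knight.
Consider Ravi. Suppose Ravi is a knight.
Then Nikolai's statement comes out false, contradicting Nikolai being a knight.
So Ravi is a knave.

Ben: knight, Viktor: knave, Nikolai: knight, Ravi: knave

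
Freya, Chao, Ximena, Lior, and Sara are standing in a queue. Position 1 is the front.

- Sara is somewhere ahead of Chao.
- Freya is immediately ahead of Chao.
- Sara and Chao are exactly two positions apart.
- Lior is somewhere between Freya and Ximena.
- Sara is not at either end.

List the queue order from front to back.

Ximena, Lior, Sara, Freya, Chao

From clue 1: Chao is in {2,3,4,5}.
From clues 1–2: Freya is in {2,3,4}.
From clues 1–4: Freya is in {2,4}.
From clues 1–5: Ximena → position 1, Lior → position 2, Sara → position 3, Freya → position 4, Chao → position 5.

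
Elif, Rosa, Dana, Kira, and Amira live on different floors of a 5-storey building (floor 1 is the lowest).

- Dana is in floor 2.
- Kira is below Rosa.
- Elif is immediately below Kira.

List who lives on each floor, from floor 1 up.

From clue 1: Dana → floor 2.
From clues 1–2: Rosa is in {3,4,5}.
From clues 1–3: Amira → floor 1, Elif → floor 3, Kira → floor 4, Rosa → floor 5.

Amira, Dana, Elif, Kira, Rosa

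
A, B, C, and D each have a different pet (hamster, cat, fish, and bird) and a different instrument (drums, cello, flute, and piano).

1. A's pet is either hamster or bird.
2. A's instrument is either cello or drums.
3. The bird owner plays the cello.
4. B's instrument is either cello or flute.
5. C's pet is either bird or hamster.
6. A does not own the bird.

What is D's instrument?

With clues 1–5, cello and flute are impossible for D's instrument.
With clues 1–6, drums is impossible for D's instrument.
That leaves piano.

piano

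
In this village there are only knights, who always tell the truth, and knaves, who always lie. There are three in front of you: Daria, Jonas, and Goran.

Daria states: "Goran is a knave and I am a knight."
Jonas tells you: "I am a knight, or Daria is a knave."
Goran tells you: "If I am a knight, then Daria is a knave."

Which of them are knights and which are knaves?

Consider Daria. Suppose Daria is a knight.
Then whichever role Goran has, Goran's statement has the wrong truth value — contradiction.
So Daria is a knave.
With that fixed, Jonas's statement is true, so Jonas is a knight.
With that fixed, Goran's statement is true, so Goran is a knight.

Daria: knave, Jonas: knight, Goran: knight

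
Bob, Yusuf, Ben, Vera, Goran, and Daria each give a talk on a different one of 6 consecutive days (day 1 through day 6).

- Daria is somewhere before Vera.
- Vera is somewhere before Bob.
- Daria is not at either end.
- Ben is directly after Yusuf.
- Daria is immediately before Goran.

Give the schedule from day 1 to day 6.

Yusuf, Ben, Daria, Goran, Vera, Bob

From clue 1: Vera is in {2,3,4,5,6}.
From clues 1–2: Bob is in {3,4,5,6}.
From clues 1–3: Bob is in {4,5,6}.
From clues 1–5: Yusuf → day 1, Ben → day 2, Daria → day 3, Goran → day 4, Vera → day 5, Bob → day 6.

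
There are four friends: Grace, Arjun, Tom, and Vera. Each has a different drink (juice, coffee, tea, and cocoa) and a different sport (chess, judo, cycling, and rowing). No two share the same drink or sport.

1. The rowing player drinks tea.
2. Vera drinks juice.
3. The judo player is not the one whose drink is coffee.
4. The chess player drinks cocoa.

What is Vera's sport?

With clues 1–2, rowing is impossible for Vera's sport.
With clues 1–4, chess and cycling are impossible for Vera's sport.
That leaves judo.

judo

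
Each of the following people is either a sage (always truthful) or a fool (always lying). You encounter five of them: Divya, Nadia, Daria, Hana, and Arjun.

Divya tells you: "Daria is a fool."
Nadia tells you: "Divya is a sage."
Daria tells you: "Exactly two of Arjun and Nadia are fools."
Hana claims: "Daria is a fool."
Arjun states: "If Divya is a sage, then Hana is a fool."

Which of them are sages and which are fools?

Divya: sage, Nadia: sage, Daria: fool, Hana: sage, Arjun: fool

Consider Divya. Suppose Divya is a fool.
Then no assignment of the remaining roles makes every statement match its speaker's type — contradiction.
So Divya is a sage.
With that fixed, Nadia's statement is true, so Nadia is a sage.
With that fixed, Daria's statement is false, so Daria is a fool.
With that fixed, Hana's statement is true, so Hana is a sage.
With that fixed, Arjun's statement is false, so Arjun is a fool.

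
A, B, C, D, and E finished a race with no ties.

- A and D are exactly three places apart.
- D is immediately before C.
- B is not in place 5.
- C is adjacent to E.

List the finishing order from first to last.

B, D, C, E, A

From clue 1: A is in {1,2,4,5}.
From clues 1–2: A is in {1,4,5}.
From clues 1–4: B → place 1, D → place 2, C → place 3, E → place 4, A → place 5.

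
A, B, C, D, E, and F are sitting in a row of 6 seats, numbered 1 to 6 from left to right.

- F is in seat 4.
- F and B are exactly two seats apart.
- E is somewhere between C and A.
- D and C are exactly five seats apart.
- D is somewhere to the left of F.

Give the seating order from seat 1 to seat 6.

D, B, A, F, E, C

From clue 1: F → seat 4.
From clues 1–2: B is in {2,6}.
From clues 1–4: B → seat 2.
From clues 1–5: D → seat 1, A → seat 3, E → seat 5, C → seat 6.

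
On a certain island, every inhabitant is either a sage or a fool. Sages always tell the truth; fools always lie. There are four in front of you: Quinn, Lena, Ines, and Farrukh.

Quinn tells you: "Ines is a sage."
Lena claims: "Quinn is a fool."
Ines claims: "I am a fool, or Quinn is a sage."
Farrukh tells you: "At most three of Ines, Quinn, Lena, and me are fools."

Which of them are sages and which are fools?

Consider Quinn. Suppose Quinn is a fool.
Then whichever role Ines has, Ines's statement has the wrong truth value — contradiction.
So Quinn is a sage.
With that fixed, Lena's statement is false, so Lena is a fool.
With that fixed, Ines's statement is true, so Ines is a sage.
With that fixed, Farrukh's statement is true, so Farrukh is a sage.

Quinn: sage, Lena: fool, Ines: sage, Farrukh: sage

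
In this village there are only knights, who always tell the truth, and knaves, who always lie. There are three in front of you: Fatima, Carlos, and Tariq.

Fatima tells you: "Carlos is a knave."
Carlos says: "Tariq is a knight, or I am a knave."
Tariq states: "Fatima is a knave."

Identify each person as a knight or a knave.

Fatima: knave, Carlos: knight, Tariq: knight

Consider Fatima. Suppose Fatima is a knight.
Then no assignment of the remaining roles makes every statement match its speaker's type — contradiction.
So Fatima is a knave.
With that fixed, Tariq's statement is true, so Tariq is a knight.
With that fixed, Carlos's statement is true, so Carlos is a knight.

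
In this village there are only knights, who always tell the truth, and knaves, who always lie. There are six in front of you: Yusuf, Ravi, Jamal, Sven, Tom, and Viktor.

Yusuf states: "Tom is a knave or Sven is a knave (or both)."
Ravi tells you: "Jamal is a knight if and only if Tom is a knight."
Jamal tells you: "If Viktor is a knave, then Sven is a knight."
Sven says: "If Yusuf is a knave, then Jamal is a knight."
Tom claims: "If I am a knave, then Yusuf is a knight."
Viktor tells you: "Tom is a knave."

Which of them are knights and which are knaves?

Yusuf: knave, Ravi: knight, Jamal: knight, Sven: knight, Tom: knight, Viktor: knave

Consider Yusuf. Suppose Yusuf is a knight.
Then no assignment of the remaining roles makes every statement match its speaker's type — contradiction.
So Yusuf is a knave.
Consider Ravi. Suppose Ravi is a knave.
Then no assignment of the remaining roles makes every statement match its speaker's type — contradiction.
So Ravi is a knight.
Consider Jamal. Suppose Jamal is a knave.
Then no assignment of the remaining roles makes every statement match its speaker's type — contradiction.
So Jamal is a knight.
With that fixed, Sven's statement is true, so Sven is a knight.
Consider Tom. Suppose Tom is a knave.
Then Yusuf's statement comes out true, contradicting Yusuf being a knave.
So Tom is a knight.
With that fixed, Viktor's statement is false, so Viktor is a knave.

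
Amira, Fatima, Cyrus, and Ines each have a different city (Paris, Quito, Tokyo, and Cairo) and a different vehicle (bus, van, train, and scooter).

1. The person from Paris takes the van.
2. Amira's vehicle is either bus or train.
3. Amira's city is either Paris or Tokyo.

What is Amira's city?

With clues 1–2, Paris is impossible for Amira's city.
With clues 1–3, Cairo and Quito are impossible for Amira's city.
That leaves Tokyo.

Tokyo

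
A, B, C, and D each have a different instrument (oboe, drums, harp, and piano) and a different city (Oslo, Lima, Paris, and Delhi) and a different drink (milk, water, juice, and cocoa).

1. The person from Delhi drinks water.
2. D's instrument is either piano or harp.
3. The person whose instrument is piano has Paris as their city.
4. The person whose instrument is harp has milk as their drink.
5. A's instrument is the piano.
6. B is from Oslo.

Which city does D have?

With clues 1–4, Delhi is impossible for D's city.
With clues 1–5, Paris is impossible for D's city.
With clues 1–6, Oslo is impossible for D's city.
That leaves Lima.

Lima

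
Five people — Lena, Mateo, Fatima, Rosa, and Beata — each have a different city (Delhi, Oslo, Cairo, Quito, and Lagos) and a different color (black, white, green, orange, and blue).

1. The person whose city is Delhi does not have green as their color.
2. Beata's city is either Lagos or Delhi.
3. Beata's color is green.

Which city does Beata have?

Lagos

With clues 1–2, Cairo, Oslo, and Quito are impossible for Beata's city.
With clues 1–3, Delhi is impossible for Beata's city.
That leaves Lagos.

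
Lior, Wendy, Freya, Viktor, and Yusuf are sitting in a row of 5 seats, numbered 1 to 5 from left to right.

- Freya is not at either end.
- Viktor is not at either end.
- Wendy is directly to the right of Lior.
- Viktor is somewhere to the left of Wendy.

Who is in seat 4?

Lior

With clues 1–3, Wendy and Yusuf are ruled out for seat 4.
With clues 1–4, Freya and Viktor are ruled out for seat 4.
So seat 4 is Lior.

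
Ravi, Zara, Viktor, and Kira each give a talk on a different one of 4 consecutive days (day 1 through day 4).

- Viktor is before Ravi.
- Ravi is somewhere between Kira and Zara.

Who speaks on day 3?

With clues 1–2, Kira, Viktor, and Zara are ruled out for day 3.
So day 3 is Ravi.

Ravi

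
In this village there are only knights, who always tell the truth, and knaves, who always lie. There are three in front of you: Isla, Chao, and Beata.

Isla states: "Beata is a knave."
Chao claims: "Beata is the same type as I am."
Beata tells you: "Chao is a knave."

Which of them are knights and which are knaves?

Isla: knave, Chao: knave, Beata: knight

Consider Isla. Suppose Isla is a knight.
Then no assignment of the remaining roles makes every statement match its speaker's type — contradiction.
So Isla is a knave.
Consider Chao. Suppose Chao is a knight.
Then no assignment of the remaining roles makes every statement match its speaker's type — contradiction.
So Chao is a knave.
With that fixed, Beata's statement is true, so Beata is a knight.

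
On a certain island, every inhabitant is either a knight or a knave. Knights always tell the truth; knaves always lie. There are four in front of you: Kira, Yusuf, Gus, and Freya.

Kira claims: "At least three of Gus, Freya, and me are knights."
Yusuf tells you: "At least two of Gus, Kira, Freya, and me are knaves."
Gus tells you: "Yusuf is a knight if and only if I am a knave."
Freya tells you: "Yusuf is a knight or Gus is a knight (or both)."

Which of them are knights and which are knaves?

Consider Kira. Suppose Kira is a knave.
Then no assignment of the remaining roles makes every statement match its speaker's type — contradiction.
So Kira is a knight.
Consider Yusuf. Suppose Yusuf is a knight.
Then whichever role Gus has, Gus's statement has the wrong truth value — contradiction.
So Yusuf is a knave.
Consider Gus. Suppose Gus is a knave.
Then Kira's statement comes out false, contradicting Kira being a knight.
So Gus is a knight.
With that fixed, Freya's statement is true, so Freya is a knight.

Kira: knight, Yusuf: knave, Gus: knight, Freya: knight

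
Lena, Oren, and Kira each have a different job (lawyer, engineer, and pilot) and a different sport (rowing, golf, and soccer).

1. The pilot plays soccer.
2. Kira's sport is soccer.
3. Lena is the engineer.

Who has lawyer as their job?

With clues 1–2, Kira is impossible for the one with job lawyer.
With clues 1–3, Lena is impossible for the one with job lawyer.
That leaves Oren.

Oren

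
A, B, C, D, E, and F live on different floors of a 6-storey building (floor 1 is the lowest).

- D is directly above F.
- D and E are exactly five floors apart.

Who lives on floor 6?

D

With clue 1, F is ruled out for floor 6.
With clues 1–2, A, B, C, and E are ruled out for floor 6.
So floor 6 is D.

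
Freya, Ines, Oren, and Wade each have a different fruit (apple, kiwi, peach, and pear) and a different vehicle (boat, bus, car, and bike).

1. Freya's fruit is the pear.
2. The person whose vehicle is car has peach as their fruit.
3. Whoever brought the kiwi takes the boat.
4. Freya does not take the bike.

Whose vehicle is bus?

With clues 1–4, Ines, Oren, and Wade are impossible for the one with vehicle bus.
That leaves Freya.

Freya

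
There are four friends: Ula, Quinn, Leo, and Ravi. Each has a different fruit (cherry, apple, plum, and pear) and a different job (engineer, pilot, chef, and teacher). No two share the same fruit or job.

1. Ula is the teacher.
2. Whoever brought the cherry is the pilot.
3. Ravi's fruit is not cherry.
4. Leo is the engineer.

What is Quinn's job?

Clue 1 rules out teacher for Quinn's job.
With clues 1–4, chef and engineer are impossible for Quinn's job.
That leaves pilot.

pilot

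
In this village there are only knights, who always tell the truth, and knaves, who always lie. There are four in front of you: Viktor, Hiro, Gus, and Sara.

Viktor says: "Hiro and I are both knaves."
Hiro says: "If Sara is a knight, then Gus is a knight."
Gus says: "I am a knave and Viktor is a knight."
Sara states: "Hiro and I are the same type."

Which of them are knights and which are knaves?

Consider Viktor. Suppose Viktor is a knight.
Then Viktor's own statement would have to be true, but it can't be — contradiction.
So Viktor is a knave.
With that fixed, Gus's statement is false, so Gus is a knave.
Consider Hiro. Suppose Hiro is a knave.
Then Viktor's statement comes out true, contradicting Viktor being a knave.
So Hiro is a knight.
Consider Sara. Suppose Sara is a knight.
Then Hiro's statement comes out false, contradicting Hiro being a knight.
So Sara is a knave.

Viktor: knave, Hiro: knight, Gus: knave, Sara: knave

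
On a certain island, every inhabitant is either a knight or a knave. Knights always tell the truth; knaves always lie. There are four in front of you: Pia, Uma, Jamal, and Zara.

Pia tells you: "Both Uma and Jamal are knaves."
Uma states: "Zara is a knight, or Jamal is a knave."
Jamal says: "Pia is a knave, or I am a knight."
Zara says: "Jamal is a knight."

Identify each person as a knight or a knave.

Pia: knave, Uma: knight, Jamal: knight, Zara: knight

Consider Pia. Suppose Pia is a knight.
Then no assignment of the remaining roles makes every statement match its speaker's type — contradiction.
So Pia is a knave.
With that fixed, Jamal's statement is true, so Jamal is a knight.
With that fixed, Zara's statement is true, so Zara is a knight.
With that fixed, Uma's statement is true, so Uma is a knight.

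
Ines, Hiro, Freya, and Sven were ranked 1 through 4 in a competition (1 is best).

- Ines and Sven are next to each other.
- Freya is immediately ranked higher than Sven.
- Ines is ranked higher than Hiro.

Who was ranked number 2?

With clues 1–2, Hiro and Ines are ruled out for rank 2.
With clues 1–3, Freya is ruled out for rank 2.
So rank 2 is Sven.

Sven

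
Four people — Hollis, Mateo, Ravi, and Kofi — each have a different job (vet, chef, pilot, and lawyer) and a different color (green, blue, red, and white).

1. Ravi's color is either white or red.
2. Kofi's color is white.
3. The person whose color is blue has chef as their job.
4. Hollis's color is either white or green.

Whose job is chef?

Mateo

With clues 1–3, Kofi and Ravi are impossible for the one with job chef.
With clues 1–4, Hollis is impossible for the one with job chef.
That leaves Mateo.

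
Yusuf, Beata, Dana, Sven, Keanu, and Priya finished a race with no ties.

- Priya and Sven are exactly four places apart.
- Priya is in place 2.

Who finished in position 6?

Sven

With clues 1–2, Beata, Dana, Keanu, Priya, and Yusuf are ruled out for place 6.
So place 6 is Sven.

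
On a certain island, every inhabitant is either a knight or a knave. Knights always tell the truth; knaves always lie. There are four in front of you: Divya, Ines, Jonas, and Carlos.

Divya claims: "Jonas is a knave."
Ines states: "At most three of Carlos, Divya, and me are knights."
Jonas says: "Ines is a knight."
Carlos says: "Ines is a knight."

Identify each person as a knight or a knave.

Regardless of anyone's role, Ines's statement is true, so Ines is a knight.
With that fixed, Jonas's statement is true, so Jonas is a knight.
With that fixed, Carlos's statement is true, so Carlos is a knight.
With that fixed, Divya's statement is false, so Divya is a knave.

Divya: knave, Ines: knight, Jonas: knight, Carlos: knight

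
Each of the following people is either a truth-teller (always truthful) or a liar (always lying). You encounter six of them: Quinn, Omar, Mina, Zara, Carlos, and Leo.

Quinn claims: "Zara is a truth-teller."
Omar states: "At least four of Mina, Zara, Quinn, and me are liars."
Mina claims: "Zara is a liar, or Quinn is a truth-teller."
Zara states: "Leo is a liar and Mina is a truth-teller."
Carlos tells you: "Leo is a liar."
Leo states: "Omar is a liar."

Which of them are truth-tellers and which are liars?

Consider Quinn. Suppose Quinn is a truth-teller.
Then no assignment of the remaining roles makes every statement match its speaker's type — contradiction.
So Quinn is a liar.
Consider Omar. Suppose Omar is a truth-teller.
Then Omar's own statement would have to be true, but it can't be — contradiction.
So Omar is a liar.
With that fixed, Leo's statement is true, so Leo is a truth-teller.
With that fixed, Zara's statement is false, so Zara is a liar.
With that fixed, Carlos's statement is false, so Carlos is a liar.
With that fixed, Mina's statement is true, so Mina is a truth-teller.

Quinn: liar, Omar: liar, Mina: truth-teller, Zara: liar, Carlos: liar, Leo: truth-teller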